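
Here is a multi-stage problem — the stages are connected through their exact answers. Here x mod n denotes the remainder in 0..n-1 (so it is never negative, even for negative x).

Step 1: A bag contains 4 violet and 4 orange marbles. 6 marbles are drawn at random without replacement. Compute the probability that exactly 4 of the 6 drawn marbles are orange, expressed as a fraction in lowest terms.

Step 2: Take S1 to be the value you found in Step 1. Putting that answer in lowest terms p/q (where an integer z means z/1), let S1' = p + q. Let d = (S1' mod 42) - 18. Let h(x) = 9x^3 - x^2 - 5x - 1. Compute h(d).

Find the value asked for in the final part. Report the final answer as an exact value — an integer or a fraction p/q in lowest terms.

-6

Step 1: total draws C(8,6) = 28; favorable C(4,4)*C(4,2) = 6; P = 3/14; answer 3/14
Step 2: S1 = 3/14; threaded value p + q = 17; d = -1; 9*(-1)^3 - 1*(-1)^2 - 5*(-1)^1 - 1 = (-9) + (-1) + (5) + (-1) = -6; answer -6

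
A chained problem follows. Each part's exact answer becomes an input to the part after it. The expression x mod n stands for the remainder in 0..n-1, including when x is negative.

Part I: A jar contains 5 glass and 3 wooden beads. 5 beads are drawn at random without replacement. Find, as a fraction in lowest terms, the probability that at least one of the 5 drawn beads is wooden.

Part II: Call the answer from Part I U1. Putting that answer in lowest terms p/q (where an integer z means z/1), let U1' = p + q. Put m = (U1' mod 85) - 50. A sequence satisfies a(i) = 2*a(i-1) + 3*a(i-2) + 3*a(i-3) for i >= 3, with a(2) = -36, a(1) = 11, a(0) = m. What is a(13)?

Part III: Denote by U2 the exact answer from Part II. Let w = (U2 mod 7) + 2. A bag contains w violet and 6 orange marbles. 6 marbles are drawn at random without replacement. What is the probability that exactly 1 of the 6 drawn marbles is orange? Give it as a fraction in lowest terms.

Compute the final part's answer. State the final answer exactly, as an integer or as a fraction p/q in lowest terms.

Part I: total draws C(8,5) = 56; complement C(5,5) = 1; favorable 56 - 1 = 55; P = 55/56; answer 55/56
Part II: U1 = 55/56; threaded value p + q = 111; m = -24; a(3) = 2*(-36) + 3*(11) + 3*(-24) = -111; iterating: a(3)=-111, a(4)=-297, a(5)=-1035, a(6)=-3294, a(7)=-10584, a(8)=-34155, a(9)=-109944, a(10)=-354105, a(11)=-1140507, a(12)=-3673161, a(13)=-11830158; answer -11830158
Part III: U2 = -11830158; w = 5; total draws C(11,6) = 462; favorable C(6,1)*C(5,5) = 6; P = 1/77; answer 1/77

1/77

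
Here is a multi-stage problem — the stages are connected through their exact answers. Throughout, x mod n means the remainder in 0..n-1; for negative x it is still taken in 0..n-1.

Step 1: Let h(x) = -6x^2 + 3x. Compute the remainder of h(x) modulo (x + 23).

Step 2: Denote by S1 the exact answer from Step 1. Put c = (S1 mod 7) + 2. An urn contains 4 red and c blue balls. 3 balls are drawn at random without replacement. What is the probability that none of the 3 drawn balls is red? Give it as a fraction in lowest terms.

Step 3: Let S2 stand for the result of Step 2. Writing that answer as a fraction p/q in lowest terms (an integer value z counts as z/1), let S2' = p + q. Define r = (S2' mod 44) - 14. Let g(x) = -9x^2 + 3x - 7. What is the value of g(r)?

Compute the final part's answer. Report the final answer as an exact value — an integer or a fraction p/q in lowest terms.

Step 1: remainder = value at the root: -6*(-23)^2 + 3*(-23)^1 = (-3174) + (-69) = -3243; answer -3243
Step 2: S1 = -3243; c = 7; total draws C(11,3) = 165; favorable C(7,3) = 35; P = 7/33; answer 7/33
Step 3: S2 = 7/33; threaded value p + q = 40; r = 26; -9*(26)^2 + 3*(26)^1 - 7 = (-6084) + (78) + (-7) = -6013; answer -6013

-6013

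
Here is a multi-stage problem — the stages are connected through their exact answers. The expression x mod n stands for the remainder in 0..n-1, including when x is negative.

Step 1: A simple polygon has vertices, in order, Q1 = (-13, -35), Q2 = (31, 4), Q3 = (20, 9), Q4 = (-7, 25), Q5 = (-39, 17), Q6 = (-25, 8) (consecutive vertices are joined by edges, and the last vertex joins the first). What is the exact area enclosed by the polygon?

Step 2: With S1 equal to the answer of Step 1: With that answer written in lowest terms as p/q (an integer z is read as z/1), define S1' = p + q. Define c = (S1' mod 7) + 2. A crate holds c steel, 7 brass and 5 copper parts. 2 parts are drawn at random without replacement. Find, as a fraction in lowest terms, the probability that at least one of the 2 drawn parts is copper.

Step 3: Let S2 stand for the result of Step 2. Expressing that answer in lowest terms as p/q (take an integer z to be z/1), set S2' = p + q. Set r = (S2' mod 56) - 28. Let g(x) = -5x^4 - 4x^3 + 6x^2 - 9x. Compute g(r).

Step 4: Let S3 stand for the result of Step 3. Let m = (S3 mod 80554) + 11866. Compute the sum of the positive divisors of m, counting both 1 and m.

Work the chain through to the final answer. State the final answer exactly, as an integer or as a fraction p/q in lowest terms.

142560

Step 1: cross terms: (-13*4 - 31*-35)=1033, (31*9 - 20*4)=199, (20*25 - -7*9)=563, (-7*17 - -39*25)=856, (-39*8 - -25*17)=113, (-25*-35 - -13*8)=979; twice the area = |3743| = 3743; area = 3743/2; answer 3743/2
Step 2: S1 = 3743/2; threaded value p + q = 3745; c = 2; total draws C(14,2) = 91; complement C(9,2) = 36; favorable 91 - 36 = 55; P = 55/91; answer 55/91
Step 3: S2 = 55/91; threaded value p + q = 146; r = 6; -5*(6)^4 - 4*(6)^3 + 6*(6)^2 - 9*(6)^1 = (-6480) + (-864) + (216) + (-54) = -7182; answer -7182
Step 4: S3 = -7182; m = 85238; 85238 = 2 * 17 * 23 * 109; sigma = (1 + 2) * (1 + 17) * (1 + 23) * (1 + 109) = 3 * 18 * 24 * 110 = 142560; answer 142560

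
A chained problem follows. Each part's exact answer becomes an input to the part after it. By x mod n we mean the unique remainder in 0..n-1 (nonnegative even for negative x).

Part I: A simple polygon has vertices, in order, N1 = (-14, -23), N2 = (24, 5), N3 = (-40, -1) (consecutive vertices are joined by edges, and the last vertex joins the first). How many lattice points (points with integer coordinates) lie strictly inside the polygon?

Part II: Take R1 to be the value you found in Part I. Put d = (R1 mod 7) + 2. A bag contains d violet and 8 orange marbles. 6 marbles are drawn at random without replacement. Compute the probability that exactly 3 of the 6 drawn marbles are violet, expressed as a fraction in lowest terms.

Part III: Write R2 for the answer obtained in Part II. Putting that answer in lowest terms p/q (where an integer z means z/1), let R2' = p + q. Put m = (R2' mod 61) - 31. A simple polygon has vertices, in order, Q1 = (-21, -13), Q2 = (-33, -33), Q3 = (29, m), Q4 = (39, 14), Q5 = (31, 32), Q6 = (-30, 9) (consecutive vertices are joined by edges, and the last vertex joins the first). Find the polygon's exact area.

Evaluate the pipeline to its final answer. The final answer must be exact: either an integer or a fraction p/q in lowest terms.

5051/2

Part I: cross terms: (-14*5 - 24*-23)=482, (24*-1 - -40*5)=176, (-40*-23 - -14*-1)=906; twice the area = |1564| = 1564; area = 782; boundary points = 2 + 2 + 2 = 6; strictly interior points = area - boundary/2 + 1 = 780; answer 780
Part II: R1 = 780; d = 5; total draws C(13,6) = 1716; favorable C(5,3)*C(8,3) = 560; P = 140/429; answer 140/429
Part III: R2 = 140/429; threaded value p + q = 569; m = -11; cross terms: (-21*-33 - -33*-13)=264, (-33*-11 - 29*-33)=1320, (29*14 - 39*-11)=835, (39*32 - 31*14)=814, (31*9 - -30*32)=1239, (-30*-13 - -21*9)=579; twice the area = |5051| = 5051; area = 5051/2; answer 5051/2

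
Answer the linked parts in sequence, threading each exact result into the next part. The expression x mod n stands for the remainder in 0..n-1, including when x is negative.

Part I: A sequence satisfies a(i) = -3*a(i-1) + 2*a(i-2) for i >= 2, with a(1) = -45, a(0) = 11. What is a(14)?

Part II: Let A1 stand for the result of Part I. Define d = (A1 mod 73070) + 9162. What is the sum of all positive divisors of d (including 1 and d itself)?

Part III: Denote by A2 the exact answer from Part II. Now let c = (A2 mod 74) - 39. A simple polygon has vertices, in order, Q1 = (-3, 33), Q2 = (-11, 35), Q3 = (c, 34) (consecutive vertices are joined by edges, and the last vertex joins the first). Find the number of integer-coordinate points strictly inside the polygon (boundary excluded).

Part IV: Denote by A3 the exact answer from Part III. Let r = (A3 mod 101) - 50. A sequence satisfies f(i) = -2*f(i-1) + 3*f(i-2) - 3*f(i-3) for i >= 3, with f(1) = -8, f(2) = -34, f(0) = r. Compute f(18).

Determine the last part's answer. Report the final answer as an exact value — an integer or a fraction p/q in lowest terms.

-3996234268

Part I: a(2) = -3*(-45) + 2*(11) = 157; iterating: a(2)=157, a(3)=-561, a(4)=1997, a(5)=-7113, a(6)=25333, a(7)=-90225, a(8)=321341, a(9)=-1144473, a(10)=4076101, a(11)=-14517249, a(12)=51703949, a(13)=-184146345, a(14)=655846933; answer 655846933
Part II: A1 = 655846933; d = 52845; 52845 = 3 * 5 * 13 * 271; sigma = (1 + 3) * (1 + 5) * (1 + 13) * (1 + 271) = 4 * 6 * 14 * 272 = 91392; answer 91392
Part III: A2 = 91392; c = -37; cross terms: (-3*35 - -11*33)=258, (-11*34 - -37*35)=921, (-37*33 - -3*34)=-1119; twice the area = |60| = 60; area = 30; boundary points = 2 + 1 + 1 = 4; strictly interior points = area - boundary/2 + 1 = 29; answer 29
Part IV: A3 = 29; r = -21; f(3) = -2*(-34) + 3*(-8) - 3*(-21) = 107; iterating: f(3)=107, f(4)=-292, f(5)=1007, f(6)=-3211, f(7)=10319, f(8)=-33292, f(9)=107174, f(10)=-345181, f(11)=1111760, f(12)=-3580585, f(13)=11531993, f(14)=-37141021, f(15)=119619776, f(16)=-385258594, f(17)=1240799579, f(18)=-3996234268; answer -3996234268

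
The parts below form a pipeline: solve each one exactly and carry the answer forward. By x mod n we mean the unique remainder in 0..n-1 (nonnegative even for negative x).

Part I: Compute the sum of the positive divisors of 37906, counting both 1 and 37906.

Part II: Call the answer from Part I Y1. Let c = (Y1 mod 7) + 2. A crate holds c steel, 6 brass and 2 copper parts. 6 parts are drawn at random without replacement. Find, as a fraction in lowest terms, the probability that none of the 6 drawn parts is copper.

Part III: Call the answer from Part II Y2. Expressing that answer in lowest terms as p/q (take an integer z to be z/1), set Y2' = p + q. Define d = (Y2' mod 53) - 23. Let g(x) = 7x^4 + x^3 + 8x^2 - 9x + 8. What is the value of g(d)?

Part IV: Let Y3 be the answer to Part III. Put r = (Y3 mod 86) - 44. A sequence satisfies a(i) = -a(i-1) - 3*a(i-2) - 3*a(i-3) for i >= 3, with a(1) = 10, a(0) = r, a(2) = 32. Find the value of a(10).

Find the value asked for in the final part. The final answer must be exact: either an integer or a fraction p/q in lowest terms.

752

Part I: 37906 = 2 * 11 * 1723; sigma = (1 + 2) * (1 + 11) * (1 + 1723) = 3 * 12 * 1724 = 62064; answer 62064
Part II: Y1 = 62064; c = 4; total draws C(12,6) = 924; favorable C(10,6) = 210; P = 5/22; answer 5/22
Part III: Y2 = 5/22; threaded value p + q = 27; d = 4; 7*(4)^4 + 1*(4)^3 + 8*(4)^2 - 9*(4)^1 + 8 = (1792) + (64) + (128) + (-36) + (8) = 1956; answer 1956
Part IV: Y3 = 1956; r = 20; a(3) = -1*(32) - 3*(10) - 3*(20) = -122; iterating: a(3)=-122, a(4)=-4, a(5)=274, a(6)=104, a(7)=-914, a(8)=-220, a(9)=2650, a(10)=752; answer 752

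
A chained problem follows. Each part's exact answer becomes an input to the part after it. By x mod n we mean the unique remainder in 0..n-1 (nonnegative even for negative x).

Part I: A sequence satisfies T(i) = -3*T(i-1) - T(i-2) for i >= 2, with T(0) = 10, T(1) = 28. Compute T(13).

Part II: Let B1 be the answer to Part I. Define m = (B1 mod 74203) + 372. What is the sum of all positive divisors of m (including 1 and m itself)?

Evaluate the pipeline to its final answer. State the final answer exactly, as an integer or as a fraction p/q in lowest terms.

14196

Part I: T(2) = -3*(28) - 1*(10) = -94; iterating: T(2)=-94, T(3)=254, T(4)=-668, T(5)=1750, T(6)=-4582, T(7)=11996, T(8)=-31406, T(9)=82222, T(10)=-215260, T(11)=563558, T(12)=-1475414, T(13)=3862684; answer 3862684
Part II: B1 = 3862684; m = 4500; 4500 = 2^2 * 3^2 * 5^3; sigma = (1 + 2 + 4) * (1 + 3 + 9) * (1 + 5 + 25 + 125) = 7 * 13 * 156 = 14196; answer 14196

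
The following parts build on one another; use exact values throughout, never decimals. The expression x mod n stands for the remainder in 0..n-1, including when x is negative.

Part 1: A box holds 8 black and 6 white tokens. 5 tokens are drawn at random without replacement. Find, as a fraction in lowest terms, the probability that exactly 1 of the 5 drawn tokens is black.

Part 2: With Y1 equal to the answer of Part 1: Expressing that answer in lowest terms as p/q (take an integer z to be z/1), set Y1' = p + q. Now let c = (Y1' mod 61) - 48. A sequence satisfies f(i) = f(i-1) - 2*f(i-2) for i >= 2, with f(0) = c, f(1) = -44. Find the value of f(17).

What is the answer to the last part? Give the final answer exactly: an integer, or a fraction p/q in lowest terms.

-7460

Part 1: total draws C(14,5) = 2002; favorable C(8,1)*C(6,4) = 120; P = 60/1001; answer 60/1001
Part 2: Y1 = 60/1001; threaded value p + q = 1061; c = -24; f(2) = 1*(-44) - 2*(-24) = 4; iterating: f(2)=4, f(3)=92, f(4)=84, f(5)=-100, f(6)=-268, f(7)=-68, f(8)=468, f(9)=604, f(10)=-332, f(11)=-1540, f(12)=-876, f(13)=2204, f(14)=3956, f(15)=-452, f(16)=-8364, f(17)=-7460; answer -7460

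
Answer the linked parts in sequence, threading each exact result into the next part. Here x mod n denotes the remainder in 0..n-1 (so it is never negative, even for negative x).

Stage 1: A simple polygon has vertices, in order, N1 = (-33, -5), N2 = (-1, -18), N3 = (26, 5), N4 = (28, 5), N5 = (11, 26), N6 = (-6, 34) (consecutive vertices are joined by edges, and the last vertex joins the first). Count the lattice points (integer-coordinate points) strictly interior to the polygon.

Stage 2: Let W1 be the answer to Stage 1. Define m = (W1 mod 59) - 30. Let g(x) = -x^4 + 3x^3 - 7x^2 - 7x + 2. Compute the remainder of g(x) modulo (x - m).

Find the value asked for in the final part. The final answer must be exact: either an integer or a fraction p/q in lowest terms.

-23242

Stage 1: cross terms: (-33*-18 - -1*-5)=589, (-1*5 - 26*-18)=463, (26*5 - 28*5)=-10, (28*26 - 11*5)=673, (11*34 - -6*26)=530, (-6*-5 - -33*34)=1152; twice the area = |3397| = 3397; area = 3397/2; boundary points = 1 + 1 + 2 + 1 + 1 + 3 = 9; strictly interior points = area - boundary/2 + 1 = 1695; answer 1695
Stage 2: W1 = 1695; m = 13; remainder = value at the root: -1*(13)^4 + 3*(13)^3 - 7*(13)^2 - 7*(13)^1 + 2 = (-28561) + (6591) + (-1183) + (-91) + (2) = -23242; answer -23242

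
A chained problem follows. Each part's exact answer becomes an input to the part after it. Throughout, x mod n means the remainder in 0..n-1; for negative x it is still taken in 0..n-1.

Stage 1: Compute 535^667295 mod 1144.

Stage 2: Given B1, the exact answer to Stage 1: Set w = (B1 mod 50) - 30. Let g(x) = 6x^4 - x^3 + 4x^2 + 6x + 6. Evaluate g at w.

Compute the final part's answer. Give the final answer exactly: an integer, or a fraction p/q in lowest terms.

537

Stage 1: squarings mod 1144: 535^1=535, 535^2=225, 535^4=289, 535^8=9, 535^16=81, 535^32=841, 535^64=289, 535^128=9, 535^256=81, 535^512=841, 535^1024=289, 535^2048=9, 535^4096=81, 535^8192=841, 535^16384=289, 535^32768=9, 535^65536=81, 535^131072=841, 535^262144=289, 535^524288=9; 535^667295 = 535^1 * 535^2 * 535^4 * 535^8 * 535^16 * 535^128 * 535^512 * 535^1024 * 535^2048 * 535^8192 * 535^131072 * 535^524288 = 527 (mod 1144); answer 527
Stage 2: B1 = 527; w = -3; 6*(-3)^4 - 1*(-3)^3 + 4*(-3)^2 + 6*(-3)^1 + 6 = (486) + (27) + (36) + (-18) + (6) = 537; answer 537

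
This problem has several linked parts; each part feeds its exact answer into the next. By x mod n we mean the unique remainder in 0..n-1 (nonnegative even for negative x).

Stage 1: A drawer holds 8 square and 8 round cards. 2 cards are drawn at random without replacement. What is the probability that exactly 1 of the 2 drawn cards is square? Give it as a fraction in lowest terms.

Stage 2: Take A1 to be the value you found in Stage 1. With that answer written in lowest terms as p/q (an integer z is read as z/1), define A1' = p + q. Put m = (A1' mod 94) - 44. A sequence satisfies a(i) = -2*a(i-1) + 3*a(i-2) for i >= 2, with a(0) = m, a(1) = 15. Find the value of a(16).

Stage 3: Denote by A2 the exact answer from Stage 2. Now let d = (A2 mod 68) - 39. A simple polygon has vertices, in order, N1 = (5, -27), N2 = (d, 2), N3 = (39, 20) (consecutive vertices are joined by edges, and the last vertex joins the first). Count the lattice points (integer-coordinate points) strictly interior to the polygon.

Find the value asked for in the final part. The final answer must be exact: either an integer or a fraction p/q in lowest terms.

Stage 1: total draws C(16,2) = 120; favorable C(8,1)*C(8,1) = 64; P = 8/15; answer 8/15
Stage 2: A1 = 8/15; threaded value p + q = 23; m = -21; a(2) = -2*(15) + 3*(-21) = -93; iterating: a(2)=-93, a(3)=231, a(4)=-741, a(5)=2175, a(6)=-6573, a(7)=19671, a(8)=-59061, a(9)=177135, a(10)=-531453, a(11)=1594311, a(12)=-4782981, a(13)=14348895, a(14)=-43046733, a(15)=129140151, a(16)=-387420501; answer -387420501
Stage 3: A2 = -387420501; d = 8; cross terms: (5*2 - 8*-27)=226, (8*20 - 39*2)=82, (39*-27 - 5*20)=-1153; twice the area = |-845| = 845; area = 845/2; boundary points = 1 + 1 + 1 = 3; strictly interior points = area - boundary/2 + 1 = 422; answer 422

422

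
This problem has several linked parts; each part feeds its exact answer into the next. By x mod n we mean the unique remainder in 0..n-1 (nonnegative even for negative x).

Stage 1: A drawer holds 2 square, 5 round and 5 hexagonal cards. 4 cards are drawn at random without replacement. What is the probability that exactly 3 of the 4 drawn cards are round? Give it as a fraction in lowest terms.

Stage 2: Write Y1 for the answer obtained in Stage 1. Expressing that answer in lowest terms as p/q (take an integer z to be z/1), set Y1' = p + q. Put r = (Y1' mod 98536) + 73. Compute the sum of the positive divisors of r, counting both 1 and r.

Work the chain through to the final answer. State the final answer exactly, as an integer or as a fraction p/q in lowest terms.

Stage 1: total draws C(12,4) = 495; favorable C(5,3)*C(7,1) = 70; P = 14/99; answer 14/99
Stage 2: Y1 = 14/99; threaded value p + q = 113; r = 186; 186 = 2 * 3 * 31; sigma = (1 + 2) * (1 + 3) * (1 + 31) = 3 * 4 * 32 = 384; answer 384

384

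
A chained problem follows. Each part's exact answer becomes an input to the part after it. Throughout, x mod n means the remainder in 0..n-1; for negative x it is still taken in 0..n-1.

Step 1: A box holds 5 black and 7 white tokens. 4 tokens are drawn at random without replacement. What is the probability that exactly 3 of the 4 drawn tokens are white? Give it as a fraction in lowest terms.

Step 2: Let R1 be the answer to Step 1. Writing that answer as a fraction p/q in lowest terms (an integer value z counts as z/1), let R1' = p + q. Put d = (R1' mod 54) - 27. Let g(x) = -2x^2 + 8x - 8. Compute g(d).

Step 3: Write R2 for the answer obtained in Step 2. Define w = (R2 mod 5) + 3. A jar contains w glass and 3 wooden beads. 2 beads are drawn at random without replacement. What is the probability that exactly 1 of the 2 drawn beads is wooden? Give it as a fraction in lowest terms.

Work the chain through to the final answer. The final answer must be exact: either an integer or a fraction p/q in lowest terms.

Step 1: total draws C(12,4) = 495; favorable C(7,3)*C(5,1) = 175; P = 35/99; answer 35/99
Step 2: R1 = 35/99; threaded value p + q = 134; d = -1; -2*(-1)^2 + 8*(-1)^1 - 8 = (-2) + (-8) + (-8) = -18; answer -18
Step 3: R2 = -18; w = 5; total draws C(8,2) = 28; favorable C(3,1)*C(5,1) = 15; P = 15/28; answer 15/28

15/28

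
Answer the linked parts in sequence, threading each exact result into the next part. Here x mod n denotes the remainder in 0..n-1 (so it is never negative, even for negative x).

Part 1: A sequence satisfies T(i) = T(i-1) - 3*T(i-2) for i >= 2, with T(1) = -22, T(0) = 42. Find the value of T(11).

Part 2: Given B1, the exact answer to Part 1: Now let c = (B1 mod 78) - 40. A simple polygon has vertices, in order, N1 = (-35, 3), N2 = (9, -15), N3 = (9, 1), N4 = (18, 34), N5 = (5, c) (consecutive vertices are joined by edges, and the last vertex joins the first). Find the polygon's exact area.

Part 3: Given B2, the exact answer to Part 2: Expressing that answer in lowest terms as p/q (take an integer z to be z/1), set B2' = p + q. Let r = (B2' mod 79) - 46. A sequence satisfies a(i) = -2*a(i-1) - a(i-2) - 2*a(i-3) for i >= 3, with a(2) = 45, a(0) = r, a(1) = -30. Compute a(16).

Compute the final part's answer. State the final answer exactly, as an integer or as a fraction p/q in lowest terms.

Part 1: T(2) = 1*(-22) - 3*(42) = -148; iterating: T(2)=-148, T(3)=-82, T(4)=362, T(5)=608, T(6)=-478, T(7)=-2302, T(8)=-868, T(9)=6038, T(10)=8642, T(11)=-9472; answer -9472
Part 2: B1 = -9472; c = 4; cross terms: (-35*-15 - 9*3)=498, (9*1 - 9*-15)=144, (9*34 - 18*1)=288, (18*4 - 5*34)=-98, (5*3 - -35*4)=155; twice the area = |987| = 987; area = 987/2; answer 987/2
Part 3: B2 = 987/2; threaded value p + q = 989; r = -5; a(3) = -2*(45) - 1*(-30) - 2*(-5) = -50; iterating: a(3)=-50, a(4)=115, a(5)=-270, a(6)=525, a(7)=-1010, a(8)=2035, a(9)=-4110, a(10)=8205, a(11)=-16370, a(12)=32755, a(13)=-65550, a(14)=131085, a(15)=-262130, a(16)=524275; answer 524275

524275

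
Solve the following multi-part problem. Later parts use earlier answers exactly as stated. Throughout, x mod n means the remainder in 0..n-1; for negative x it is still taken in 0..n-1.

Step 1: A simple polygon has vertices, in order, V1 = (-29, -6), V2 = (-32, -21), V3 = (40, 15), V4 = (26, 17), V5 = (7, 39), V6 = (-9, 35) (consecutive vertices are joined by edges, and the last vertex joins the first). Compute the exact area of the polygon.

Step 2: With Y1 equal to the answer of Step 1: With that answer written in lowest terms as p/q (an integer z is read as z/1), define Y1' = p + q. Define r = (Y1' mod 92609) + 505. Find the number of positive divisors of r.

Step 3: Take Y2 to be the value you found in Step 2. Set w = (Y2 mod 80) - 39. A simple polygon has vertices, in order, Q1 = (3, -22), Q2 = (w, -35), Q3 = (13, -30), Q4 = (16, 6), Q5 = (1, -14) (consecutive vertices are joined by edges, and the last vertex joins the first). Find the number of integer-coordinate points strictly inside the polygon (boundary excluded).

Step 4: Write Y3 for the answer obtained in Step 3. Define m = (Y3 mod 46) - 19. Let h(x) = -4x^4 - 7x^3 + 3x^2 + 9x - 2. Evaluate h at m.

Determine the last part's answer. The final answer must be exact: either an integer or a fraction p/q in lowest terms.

Step 1: cross terms: (-29*-21 - -32*-6)=417, (-32*15 - 40*-21)=360, (40*17 - 26*15)=290, (26*39 - 7*17)=895, (7*35 - -9*39)=596, (-9*-6 - -29*35)=1069; twice the area = |3627| = 3627; area = 3627/2; answer 3627/2
Step 2: Y1 = 3627/2; threaded value p + q = 3629; r = 4134; 4134 = 2 * 3 * 13 * 53; number of divisors = (1+1) * (1+1) * (1+1) * (1+1) = 16; answer 16
Step 3: Y2 = 16; w = -23; cross terms: (3*-35 - -23*-22)=-611, (-23*-30 - 13*-35)=1145, (13*6 - 16*-30)=558, (16*-14 - 1*6)=-230, (1*-22 - 3*-14)=20; twice the area = |882| = 882; area = 441; boundary points = 13 + 1 + 3 + 5 + 2 = 24; strictly interior points = area - boundary/2 + 1 = 430; answer 430
Step 4: Y3 = 430; m = -3; -4*(-3)^4 - 7*(-3)^3 + 3*(-3)^2 + 9*(-3)^1 - 2 = (-324) + (189) + (27) + (-27) + (-2) = -137; answer -137

-137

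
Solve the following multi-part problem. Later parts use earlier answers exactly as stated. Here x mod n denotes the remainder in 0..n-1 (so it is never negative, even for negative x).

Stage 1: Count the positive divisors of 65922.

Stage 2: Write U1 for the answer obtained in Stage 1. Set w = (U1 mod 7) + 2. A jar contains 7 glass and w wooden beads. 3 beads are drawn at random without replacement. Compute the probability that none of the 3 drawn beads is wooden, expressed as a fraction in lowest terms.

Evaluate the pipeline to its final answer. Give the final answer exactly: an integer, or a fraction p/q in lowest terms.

7/24

Stage 1: 65922 = 2 * 3 * 10987; number of divisors = (1+1) * (1+1) * (1+1) = 8; answer 8
Stage 2: U1 = 8; w = 3; total draws C(10,3) = 120; favorable C(7,3) = 35; P = 7/24; answer 7/24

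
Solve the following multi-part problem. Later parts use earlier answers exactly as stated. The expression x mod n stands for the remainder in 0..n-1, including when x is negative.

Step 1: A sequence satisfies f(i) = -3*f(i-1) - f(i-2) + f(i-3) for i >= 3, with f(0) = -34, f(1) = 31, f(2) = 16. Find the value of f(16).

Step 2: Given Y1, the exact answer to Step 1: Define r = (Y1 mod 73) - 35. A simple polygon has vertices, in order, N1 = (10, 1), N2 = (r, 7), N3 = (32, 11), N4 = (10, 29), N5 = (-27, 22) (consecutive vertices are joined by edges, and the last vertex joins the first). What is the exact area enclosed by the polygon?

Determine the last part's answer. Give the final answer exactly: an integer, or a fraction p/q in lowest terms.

800

Step 1: f(3) = -3*(16) - 1*(31) + 1*(-34) = -113; iterating: f(3)=-113, f(4)=354, f(5)=-933, f(6)=2332, f(7)=-5709, f(8)=13862, f(9)=-33545, f(10)=81064, f(11)=-195785, f(12)=472746, f(13)=-1141389, f(14)=2755636, f(15)=-6652773, f(16)=16061294; answer 16061294
Step 2: Y1 = 16061294; r = 18; cross terms: (10*7 - 18*1)=52, (18*11 - 32*7)=-26, (32*29 - 10*11)=818, (10*22 - -27*29)=1003, (-27*1 - 10*22)=-247; twice the area = |1600| = 1600; area = 800; answer 800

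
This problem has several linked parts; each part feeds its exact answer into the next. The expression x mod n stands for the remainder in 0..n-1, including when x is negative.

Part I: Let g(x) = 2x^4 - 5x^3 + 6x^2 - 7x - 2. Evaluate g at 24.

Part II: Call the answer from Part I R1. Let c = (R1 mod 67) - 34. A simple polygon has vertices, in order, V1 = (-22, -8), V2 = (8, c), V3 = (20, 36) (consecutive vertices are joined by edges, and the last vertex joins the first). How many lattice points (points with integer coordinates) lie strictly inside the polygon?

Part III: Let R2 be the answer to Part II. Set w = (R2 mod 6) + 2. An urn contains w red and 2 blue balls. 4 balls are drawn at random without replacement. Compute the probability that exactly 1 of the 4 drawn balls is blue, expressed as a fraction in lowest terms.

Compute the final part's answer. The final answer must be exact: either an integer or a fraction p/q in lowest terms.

2/5

Part I: 2*(24)^4 - 5*(24)^3 + 6*(24)^2 - 7*(24)^1 - 2 = (663552) + (-69120) + (3456) + (-168) + (-2) = 597718; answer 597718
Part II: R1 = 597718; c = -23; cross terms: (-22*-23 - 8*-8)=570, (8*36 - 20*-23)=748, (20*-8 - -22*36)=632; twice the area = |1950| = 1950; area = 975; boundary points = 15 + 1 + 2 = 18; strictly interior points = area - boundary/2 + 1 = 967; answer 967
Part III: R2 = 967; w = 3; total draws C(5,4) = 5; favorable C(2,1)*C(3,3) = 2; P = 2/5; answer 2/5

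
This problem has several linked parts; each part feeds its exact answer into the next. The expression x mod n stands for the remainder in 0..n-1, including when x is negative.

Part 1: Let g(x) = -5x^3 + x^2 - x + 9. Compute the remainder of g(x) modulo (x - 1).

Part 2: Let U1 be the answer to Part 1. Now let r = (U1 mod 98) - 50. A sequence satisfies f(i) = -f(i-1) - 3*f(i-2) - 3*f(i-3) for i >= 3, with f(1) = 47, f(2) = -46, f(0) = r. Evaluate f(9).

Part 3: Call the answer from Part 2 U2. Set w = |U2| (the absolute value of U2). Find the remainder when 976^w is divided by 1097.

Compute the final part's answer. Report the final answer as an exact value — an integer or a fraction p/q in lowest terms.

359

Part 1: remainder = value at the root: -5*(1)^3 + 1*(1)^2 - 1*(1)^1 + 9 = (-5) + (1) + (-1) + (9) = 4; answer 4
Part 2: U1 = 4; r = -46; f(3) = -1*(-46) - 3*(47) - 3*(-46) = 43; iterating: f(3)=43, f(4)=-46, f(5)=55, f(6)=-46, f(7)=19, f(8)=-46, f(9)=127; answer 127
Part 3: U2 = 127; w = 127; squarings mod 1097: 976^1=976, 976^2=380, 976^4=693, 976^8=860, 976^16=222, 976^32=1016, 976^64=1076; 976^127 = 976^1 * 976^2 * 976^4 * 976^8 * 976^16 * 976^32 * 976^64 = 359 (mod 1097); answer 359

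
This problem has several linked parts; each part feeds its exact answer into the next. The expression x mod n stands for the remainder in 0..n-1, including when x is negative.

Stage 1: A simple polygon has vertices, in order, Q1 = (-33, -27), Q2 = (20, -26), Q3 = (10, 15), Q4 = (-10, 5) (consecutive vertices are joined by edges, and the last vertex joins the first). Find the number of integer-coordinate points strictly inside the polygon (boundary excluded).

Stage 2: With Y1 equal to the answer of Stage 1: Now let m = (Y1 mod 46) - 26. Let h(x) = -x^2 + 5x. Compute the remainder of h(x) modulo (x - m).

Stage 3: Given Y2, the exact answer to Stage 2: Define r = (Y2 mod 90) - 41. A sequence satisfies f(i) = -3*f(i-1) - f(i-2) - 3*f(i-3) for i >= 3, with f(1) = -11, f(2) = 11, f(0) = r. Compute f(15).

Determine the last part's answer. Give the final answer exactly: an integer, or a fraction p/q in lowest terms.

-66004975

Stage 1: cross terms: (-33*-26 - 20*-27)=1398, (20*15 - 10*-26)=560, (10*5 - -10*15)=200, (-10*-27 - -33*5)=435; twice the area = |2593| = 2593; area = 2593/2; boundary points = 1 + 1 + 10 + 1 = 13; strictly interior points = area - boundary/2 + 1 = 1291; answer 1291
Stage 2: Y1 = 1291; m = -23; remainder = value at the root: -1*(-23)^2 + 5*(-23)^1 = (-529) + (-115) = -644; answer -644
Stage 3: Y2 = -644; r = 35; f(3) = -3*(11) - 1*(-11) - 3*(35) = -127; iterating: f(3)=-127, f(4)=403, f(5)=-1115, f(6)=3323, f(7)=-10063, f(8)=30211, f(9)=-90539, f(10)=271595, f(11)=-814879, f(12)=2444659, f(13)=-7333883, f(14)=22001627, f(15)=-66004975; answer -66004975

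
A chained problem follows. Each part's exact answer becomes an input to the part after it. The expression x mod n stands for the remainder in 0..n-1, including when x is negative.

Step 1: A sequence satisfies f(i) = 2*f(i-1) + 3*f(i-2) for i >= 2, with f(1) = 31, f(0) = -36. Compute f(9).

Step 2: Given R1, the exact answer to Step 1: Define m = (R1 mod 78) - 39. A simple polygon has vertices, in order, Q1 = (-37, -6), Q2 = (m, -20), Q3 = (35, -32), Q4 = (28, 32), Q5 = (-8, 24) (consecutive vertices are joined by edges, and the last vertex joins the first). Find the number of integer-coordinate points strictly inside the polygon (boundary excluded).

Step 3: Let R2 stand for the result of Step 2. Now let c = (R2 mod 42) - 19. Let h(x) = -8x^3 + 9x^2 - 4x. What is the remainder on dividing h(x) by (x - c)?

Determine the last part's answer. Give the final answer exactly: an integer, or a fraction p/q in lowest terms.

49644

Step 1: f(2) = 2*(31) + 3*(-36) = -46; iterating: f(2)=-46, f(3)=1, f(4)=-136, f(5)=-269, f(6)=-946, f(7)=-2699, f(8)=-8236, f(9)=-24569; answer -24569
Step 2: R1 = -24569; m = -38; cross terms: (-37*-20 - -38*-6)=512, (-38*-32 - 35*-20)=1916, (35*32 - 28*-32)=2016, (28*24 - -8*32)=928, (-8*-6 - -37*24)=936; twice the area = |6308| = 6308; area = 3154; boundary points = 1 + 1 + 1 + 4 + 1 = 8; strictly interior points = area - boundary/2 + 1 = 3151; answer 3151
Step 3: R2 = 3151; c = -18; remainder = value at the root: -8*(-18)^3 + 9*(-18)^2 - 4*(-18)^1 = (46656) + (2916) + (72) = 49644; answer 49644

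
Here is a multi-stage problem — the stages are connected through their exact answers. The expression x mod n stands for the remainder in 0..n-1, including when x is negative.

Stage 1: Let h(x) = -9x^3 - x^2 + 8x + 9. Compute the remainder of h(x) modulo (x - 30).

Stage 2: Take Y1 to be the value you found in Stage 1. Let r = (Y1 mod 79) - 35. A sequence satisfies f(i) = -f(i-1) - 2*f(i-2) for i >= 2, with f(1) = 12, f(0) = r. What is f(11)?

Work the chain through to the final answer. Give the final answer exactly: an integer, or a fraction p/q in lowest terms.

Stage 1: remainder = value at the root: -9*(30)^3 - 1*(30)^2 + 8*(30)^1 + 9 = (-243000) + (-900) + (240) + (9) = -243651; answer -243651
Stage 2: Y1 = -243651; r = 29; f(2) = -1*(12) - 2*(29) = -70; iterating: f(2)=-70, f(3)=46, f(4)=94, f(5)=-186, f(6)=-2, f(7)=374, f(8)=-370, f(9)=-378, f(10)=1118, f(11)=-362; answer -362

-362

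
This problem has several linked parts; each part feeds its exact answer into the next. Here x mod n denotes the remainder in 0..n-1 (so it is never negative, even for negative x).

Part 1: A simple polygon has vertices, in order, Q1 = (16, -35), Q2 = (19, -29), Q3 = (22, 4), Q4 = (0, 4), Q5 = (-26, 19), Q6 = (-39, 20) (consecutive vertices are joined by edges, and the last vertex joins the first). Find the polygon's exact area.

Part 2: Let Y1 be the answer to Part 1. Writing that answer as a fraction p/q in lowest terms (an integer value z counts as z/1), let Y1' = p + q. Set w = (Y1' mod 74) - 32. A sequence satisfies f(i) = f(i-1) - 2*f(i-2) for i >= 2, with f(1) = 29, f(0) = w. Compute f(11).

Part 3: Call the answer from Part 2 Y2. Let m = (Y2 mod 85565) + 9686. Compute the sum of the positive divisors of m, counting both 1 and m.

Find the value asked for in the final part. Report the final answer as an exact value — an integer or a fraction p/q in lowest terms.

Part 1: cross terms: (16*-29 - 19*-35)=201, (19*4 - 22*-29)=714, (22*4 - 0*4)=88, (0*19 - -26*4)=104, (-26*20 - -39*19)=221, (-39*-35 - 16*20)=1045; twice the area = |2373| = 2373; area = 2373/2; answer 2373/2
Part 2: Y1 = 2373/2; threaded value p + q = 2375; w = -25; f(2) = 1*(29) - 2*(-25) = 79; iterating: f(2)=79, f(3)=21, f(4)=-137, f(5)=-179, f(6)=95, f(7)=453, f(8)=263, f(9)=-643, f(10)=-1169, f(11)=117; answer 117
Part 3: Y2 = 117; m = 9803; 9803 is prime, so its only divisors are 1 and 9803; sigma = 1 + 9803 = 9804; answer 9804

9804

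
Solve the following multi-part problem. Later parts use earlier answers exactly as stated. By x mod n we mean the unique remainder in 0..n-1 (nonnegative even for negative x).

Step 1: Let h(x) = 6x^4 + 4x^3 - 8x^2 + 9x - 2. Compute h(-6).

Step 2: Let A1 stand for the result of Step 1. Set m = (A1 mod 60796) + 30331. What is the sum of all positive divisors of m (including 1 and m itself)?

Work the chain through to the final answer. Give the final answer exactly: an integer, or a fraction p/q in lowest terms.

36900

Step 1: 6*(-6)^4 + 4*(-6)^3 - 8*(-6)^2 + 9*(-6)^1 - 2 = (7776) + (-864) + (-288) + (-54) + (-2) = 6568; answer 6568
Step 2: A1 = 6568; m = 36899; 36899 is prime, so its only divisors are 1 and 36899; sigma = 1 + 36899 = 36900; answer 36900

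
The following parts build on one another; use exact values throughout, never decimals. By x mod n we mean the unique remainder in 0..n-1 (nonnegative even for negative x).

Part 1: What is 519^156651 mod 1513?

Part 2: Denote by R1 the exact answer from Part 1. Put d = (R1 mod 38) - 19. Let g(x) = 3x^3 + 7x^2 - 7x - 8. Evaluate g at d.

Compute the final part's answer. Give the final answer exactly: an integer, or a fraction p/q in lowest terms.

Part 1: squarings mod 1513: 519^1=519, 519^2=47, 519^4=696, 519^8=256, 519^16=477, 519^32=579, 519^64=868, 519^128=1463, 519^256=987, 519^512=1310, 519^1024=358, 519^2048=1072, 519^4096=817, 519^8192=256, 519^16384=477, 519^32768=579, 519^65536=868, 519^131072=1463; 519^156651 = 519^1 * 519^2 * 519^8 * 519^32 * 519^64 * 519^128 * 519^256 * 519^512 * 519^8192 * 519^16384 * 519^131072 = 457 (mod 1513); answer 457
Part 2: R1 = 457; d = -18; 3*(-18)^3 + 7*(-18)^2 - 7*(-18)^1 - 8 = (-17496) + (2268) + (126) + (-8) = -15110; answer -15110

-15110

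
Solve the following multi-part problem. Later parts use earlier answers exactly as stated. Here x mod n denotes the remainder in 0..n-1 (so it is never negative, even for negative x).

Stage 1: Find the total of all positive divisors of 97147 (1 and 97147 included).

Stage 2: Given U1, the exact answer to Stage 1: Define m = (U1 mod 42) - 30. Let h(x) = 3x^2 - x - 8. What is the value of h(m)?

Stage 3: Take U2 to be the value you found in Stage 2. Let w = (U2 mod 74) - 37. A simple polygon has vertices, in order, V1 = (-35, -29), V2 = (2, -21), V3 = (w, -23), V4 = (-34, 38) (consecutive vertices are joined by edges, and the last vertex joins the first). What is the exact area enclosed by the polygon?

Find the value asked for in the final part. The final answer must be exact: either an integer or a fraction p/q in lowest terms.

Stage 1: 97147 = 19 * 5113; sigma = (1 + 19) * (1 + 5113) = 20 * 5114 = 102280; answer 102280
Stage 2: U1 = 102280; m = -20; 3*(-20)^2 - 1*(-20)^1 - 8 = (1200) + (20) + (-8) = 1212; answer 1212
Stage 3: U2 = 1212; w = -9; cross terms: (-35*-21 - 2*-29)=793, (2*-23 - -9*-21)=-235, (-9*38 - -34*-23)=-1124, (-34*-29 - -35*38)=2316; twice the area = |1750| = 1750; area = 875; answer 875

875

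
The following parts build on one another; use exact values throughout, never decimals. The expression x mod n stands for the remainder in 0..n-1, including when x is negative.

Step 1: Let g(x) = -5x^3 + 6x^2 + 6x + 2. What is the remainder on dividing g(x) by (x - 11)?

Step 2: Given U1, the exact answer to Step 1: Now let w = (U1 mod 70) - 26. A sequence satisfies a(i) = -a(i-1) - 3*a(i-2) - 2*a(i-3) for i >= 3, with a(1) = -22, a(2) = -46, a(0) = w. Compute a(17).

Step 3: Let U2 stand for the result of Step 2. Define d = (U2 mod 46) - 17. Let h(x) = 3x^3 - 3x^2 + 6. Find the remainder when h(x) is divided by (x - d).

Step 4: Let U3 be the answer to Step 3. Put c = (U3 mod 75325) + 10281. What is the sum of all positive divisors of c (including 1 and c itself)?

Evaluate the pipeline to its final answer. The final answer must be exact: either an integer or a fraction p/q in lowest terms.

Step 1: remainder = value at the root: -5*(11)^3 + 6*(11)^2 + 6*(11)^1 + 2 = (-6655) + (726) + (66) + (2) = -5861; answer -5861
Step 2: U1 = -5861; w = -7; a(3) = -1*(-46) - 3*(-22) - 2*(-7) = 126; iterating: a(3)=126, a(4)=56, a(5)=-342, a(6)=-78, a(7)=992, a(8)=-74, a(9)=-2746, a(10)=984, a(11)=7402, a(12)=-4862, a(13)=-19312, a(14)=19094, a(15)=48566, a(16)=-67224, a(17)=-116662; answer -116662
Step 3: U2 = -116662; d = 23; remainder = value at the root: 3*(23)^3 - 3*(23)^2 + 6 = (36501) + (-1587) + (6) = 34920; answer 34920
Step 4: U3 = 34920; c = 45201; 45201 = 3 * 13 * 19 * 61; sigma = (1 + 3) * (1 + 13) * (1 + 19) * (1 + 61) = 4 * 14 * 20 * 62 = 69440; answer 69440

69440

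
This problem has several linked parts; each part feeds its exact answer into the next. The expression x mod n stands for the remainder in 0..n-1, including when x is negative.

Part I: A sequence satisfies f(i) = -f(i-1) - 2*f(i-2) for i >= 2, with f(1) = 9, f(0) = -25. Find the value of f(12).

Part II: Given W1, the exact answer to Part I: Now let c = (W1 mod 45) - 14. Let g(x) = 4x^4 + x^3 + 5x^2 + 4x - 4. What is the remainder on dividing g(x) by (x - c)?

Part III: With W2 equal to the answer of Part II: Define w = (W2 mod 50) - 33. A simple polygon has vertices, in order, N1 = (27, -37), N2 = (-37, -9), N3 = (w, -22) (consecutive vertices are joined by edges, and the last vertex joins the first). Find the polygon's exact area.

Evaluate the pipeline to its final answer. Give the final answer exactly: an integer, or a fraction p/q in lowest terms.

200

Part I: f(2) = -1*(9) - 2*(-25) = 41; iterating: f(2)=41, f(3)=-59, f(4)=-23, f(5)=141, f(6)=-95, f(7)=-187, f(8)=377, f(9)=-3, f(10)=-751, f(11)=757, f(12)=745; answer 745
Part II: W1 = 745; c = 11; remainder = value at the root: 4*(11)^4 + 1*(11)^3 + 5*(11)^2 + 4*(11)^1 - 4 = (58564) + (1331) + (605) + (44) + (-4) = 60540; answer 60540
Part III: W2 = 60540; w = 7; cross terms: (27*-9 - -37*-37)=-1612, (-37*-22 - 7*-9)=877, (7*-37 - 27*-22)=335; twice the area = |-400| = 400; area = 200; answer 200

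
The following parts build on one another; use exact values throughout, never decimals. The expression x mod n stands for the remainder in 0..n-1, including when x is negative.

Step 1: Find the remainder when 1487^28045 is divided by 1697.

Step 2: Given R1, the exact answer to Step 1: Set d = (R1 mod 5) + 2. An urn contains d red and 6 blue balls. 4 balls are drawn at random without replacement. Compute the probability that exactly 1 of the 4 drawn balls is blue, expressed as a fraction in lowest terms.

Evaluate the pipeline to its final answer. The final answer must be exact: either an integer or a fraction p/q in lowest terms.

Step 1: squarings mod 1697: 1487^1=1487, 1487^2=1675, 1487^4=484, 1487^8=70, 1487^16=1506, 1487^32=844, 1487^64=1293, 1487^128=304, 1487^256=778, 1487^512=1152, 1487^1024=50, 1487^2048=803, 1487^4096=1646, 1487^8192=904, 1487^16384=959; 1487^28045 = 1487^1 * 1487^4 * 1487^8 * 1487^128 * 1487^256 * 1487^1024 * 1487^2048 * 1487^8192 * 1487^16384 = 554 (mod 1697); answer 554
Step 2: R1 = 554; d = 6; total draws C(12,4) = 495; favorable C(6,1)*C(6,3) = 120; P = 8/33; answer 8/33

8/33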